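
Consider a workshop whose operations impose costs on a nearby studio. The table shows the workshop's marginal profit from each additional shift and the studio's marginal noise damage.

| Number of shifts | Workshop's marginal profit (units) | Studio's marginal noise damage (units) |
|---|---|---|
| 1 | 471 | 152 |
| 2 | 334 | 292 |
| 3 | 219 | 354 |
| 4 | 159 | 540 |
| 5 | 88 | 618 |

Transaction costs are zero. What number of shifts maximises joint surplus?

2

Bargaining reaches the level where marginal profit last exceeds marginal noise damage.
That holds through level 2 (334 ≥ 292) but not at 3 (219 < 354).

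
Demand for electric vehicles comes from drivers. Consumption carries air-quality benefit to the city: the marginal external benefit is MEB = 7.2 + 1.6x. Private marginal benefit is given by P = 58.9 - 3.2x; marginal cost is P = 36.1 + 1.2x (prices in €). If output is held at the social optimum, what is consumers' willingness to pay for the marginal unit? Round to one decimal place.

P = €24.6

Social marginal benefit = demand + MEB = 66.1 - 1.6x.
Set SMB = MC: 66.1 - 1.6x = 36.1 + 1.2x → x* = 10.7143.
Consumer price on the demand curve at x*: 58.9 − 3.2×10.7143 = 24.6142.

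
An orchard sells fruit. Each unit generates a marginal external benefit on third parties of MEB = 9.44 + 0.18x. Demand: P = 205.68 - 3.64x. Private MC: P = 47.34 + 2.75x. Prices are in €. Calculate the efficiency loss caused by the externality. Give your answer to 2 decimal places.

DWL = €15.56

Market equilibrium (private): 47.34 + 2.75x = 205.68 - 3.64x → x_m = 24.7793.
Social marginal cost = private MC − MEB = 37.90 + 2.57x.
Set SMC = demand: 37.90 + 2.57x = 205.68 - 3.64x → x* = 27.0177.
Height of the DWL triangle at x_m is demand(x_m) − SMC(x_m) = MEB(x_m) = 13.9003.
DWL = ½ × 2.2384 × 13.9003 = 15.5572.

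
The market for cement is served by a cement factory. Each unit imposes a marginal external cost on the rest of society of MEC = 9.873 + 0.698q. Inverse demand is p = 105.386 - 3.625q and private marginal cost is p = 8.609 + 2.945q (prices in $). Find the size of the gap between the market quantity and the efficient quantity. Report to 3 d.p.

2.773 units

Market equilibrium (private): 8.609 + 2.945q = 105.386 - 3.625q → q_m = 14.7301.
Social marginal cost = private MC + MEC = 18.482 + 3.643q.
Set SMC = demand: 18.482 + 3.643q = 105.386 - 3.625q → q* = 11.9571.
Gap = |14.7301 − 11.9571| = 2.7730.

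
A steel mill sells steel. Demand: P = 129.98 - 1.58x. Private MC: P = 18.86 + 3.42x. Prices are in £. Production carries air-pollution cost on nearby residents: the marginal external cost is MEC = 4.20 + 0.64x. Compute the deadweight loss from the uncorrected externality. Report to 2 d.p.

Market equilibrium (private): 18.86 + 3.42x = 129.98 - 1.58x → x_m = 22.2240.
Social marginal cost = private MC + MEC = 23.06 + 4.06x.
Set SMC = demand: 23.06 + 4.06x = 129.98 - 1.58x → x* = 18.9574.
The welfare-loss triangle has base |x_m − x*| and height MEC(x_m) (the vertical gap between SMC and demand is zero at x* and MEC at x_m).
DWL = ½ × 3.2666 × 18.4234 = 30.0909.

DWL = £30.09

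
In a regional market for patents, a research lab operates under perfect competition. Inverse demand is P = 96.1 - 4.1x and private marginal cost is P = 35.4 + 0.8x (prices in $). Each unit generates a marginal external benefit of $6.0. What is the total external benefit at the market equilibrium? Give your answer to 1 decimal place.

$74.3

Market equilibrium (private): 35.4 + 0.8x = 96.1 - 4.1x → x_m = 12.3878.
Total external benefit = MEB × x_m = 6.0 × 12.3878 = 74.3268.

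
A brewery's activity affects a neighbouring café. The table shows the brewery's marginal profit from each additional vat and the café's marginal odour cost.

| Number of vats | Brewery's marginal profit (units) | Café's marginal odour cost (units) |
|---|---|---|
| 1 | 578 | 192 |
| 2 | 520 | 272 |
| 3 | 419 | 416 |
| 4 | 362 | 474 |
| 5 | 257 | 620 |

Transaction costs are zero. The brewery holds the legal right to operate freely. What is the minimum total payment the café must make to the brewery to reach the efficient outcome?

619

Left alone the brewery would choose level 5 (marginal profit stays positive).
Efficient level: k* = 3 (marginal profit ≥ marginal odour cost through 3).
The café must at least cover the brewery's forgone profit from cutting 5→3: 362 + 257 = 619.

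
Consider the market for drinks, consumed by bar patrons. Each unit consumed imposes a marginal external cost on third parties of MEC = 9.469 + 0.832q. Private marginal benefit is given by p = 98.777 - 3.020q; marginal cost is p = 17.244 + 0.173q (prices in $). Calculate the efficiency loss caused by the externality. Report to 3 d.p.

Market equilibrium (private): 17.244 + 0.173q = 98.777 - 3.020q → q_m = 25.5349.
Social marginal benefit = demand − MEC = 89.308 - 3.852q.
Set SMB = MC: 89.308 - 3.852q = 17.244 + 0.173q → q* = 17.9041.
Between q* and q_m the wedge MC − SMB runs linearly from 0 to MEC(q_m), so the loss is a triangle.
DWL = ½ × 7.6308 × 30.7141 = 117.1866.

DWL = $117.187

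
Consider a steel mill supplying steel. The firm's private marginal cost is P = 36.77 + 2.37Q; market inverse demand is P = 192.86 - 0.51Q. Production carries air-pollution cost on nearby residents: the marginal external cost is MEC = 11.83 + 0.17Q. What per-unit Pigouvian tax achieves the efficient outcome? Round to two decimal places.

Social marginal cost = private MC + MEC = 48.60 + 2.54Q.
Set SMC = demand: 48.60 + 2.54Q = 192.86 - 0.51Q → Q* = 47.2984.
The Pigouvian tax equals MEC at Q*: 11.83 + 0.17×47.2984 = 19.8707.

tax = 19.87 per unit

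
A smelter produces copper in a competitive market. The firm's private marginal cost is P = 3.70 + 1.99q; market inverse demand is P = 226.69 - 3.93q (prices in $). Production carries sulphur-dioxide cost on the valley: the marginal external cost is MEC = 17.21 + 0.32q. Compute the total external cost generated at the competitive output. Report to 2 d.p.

Market equilibrium (private): 3.70 + 1.99q = 226.69 - 3.93q → q_m = 37.6672.
Total external cost = ∫₀^{q_m} (17.21 + 0.32q) dq = 17.21×37.6672 + ½×0.32×37.6672² = 875.2634.

$875.26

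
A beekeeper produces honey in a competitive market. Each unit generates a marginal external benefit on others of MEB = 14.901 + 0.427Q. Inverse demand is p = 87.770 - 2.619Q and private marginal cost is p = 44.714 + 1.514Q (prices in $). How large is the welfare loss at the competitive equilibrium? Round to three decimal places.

DWL = $50.512

Market equilibrium (private): 44.714 + 1.514Q = 87.770 - 2.619Q → Q_m = 10.4176.
Social marginal cost = private MC − MEB = 29.813 + 1.087Q.
Set SMC = demand: 29.813 + 1.087Q = 87.770 - 2.619Q → Q* = 15.6387.
Height of the DWL triangle at Q_m is demand(Q_m) − SMC(Q_m) = MEB(Q_m) = 19.3493.
DWL = ½ × 5.2211 × 19.3493 = 50.5123.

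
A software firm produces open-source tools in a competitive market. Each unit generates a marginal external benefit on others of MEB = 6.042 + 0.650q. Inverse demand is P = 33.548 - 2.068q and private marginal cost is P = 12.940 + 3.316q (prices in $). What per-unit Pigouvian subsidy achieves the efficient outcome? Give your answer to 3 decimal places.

Social marginal cost = private MC − MEB = 6.898 + 2.666q.
Set SMC = demand: 6.898 + 2.666q = 33.548 - 2.068q → q* = 5.6295.
The Pigouvian subsidy equals MEB at q*: 6.042 + 0.650×5.6295 = 9.7012.

subsidy = $9.701 per unit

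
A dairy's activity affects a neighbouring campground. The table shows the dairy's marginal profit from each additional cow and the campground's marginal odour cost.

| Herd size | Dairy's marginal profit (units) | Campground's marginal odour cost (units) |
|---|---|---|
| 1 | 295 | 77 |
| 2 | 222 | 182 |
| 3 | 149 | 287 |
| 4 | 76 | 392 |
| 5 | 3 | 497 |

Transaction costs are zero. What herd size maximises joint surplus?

Bargaining reaches the level where marginal profit last exceeds marginal odour cost.
That holds through level 2 (222 ≥ 182) but not at 3 (149 < 287).

2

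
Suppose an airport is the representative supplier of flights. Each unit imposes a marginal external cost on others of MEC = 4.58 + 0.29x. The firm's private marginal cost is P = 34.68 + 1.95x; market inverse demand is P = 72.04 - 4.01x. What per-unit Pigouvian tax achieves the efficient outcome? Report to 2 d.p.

Social marginal cost = private MC + MEC = 39.26 + 2.24x.
Set SMC = demand: 39.26 + 2.24x = 72.04 - 4.01x → x* = 5.2448.
The Pigouvian tax equals MEC at x*: 4.58 + 0.29×5.2448 = 6.1010.

tax = 6.10 per unit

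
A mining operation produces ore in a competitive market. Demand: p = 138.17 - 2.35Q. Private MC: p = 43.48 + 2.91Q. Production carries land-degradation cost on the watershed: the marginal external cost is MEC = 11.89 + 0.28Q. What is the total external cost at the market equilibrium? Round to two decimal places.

Market equilibrium (private): 43.48 + 2.91Q = 138.17 - 2.35Q → Q_m = 18.0019.
Total external cost = ∫₀^{Q_m} (11.89 + 0.28Q) dQ = 11.89×18.0019 + ½×0.28×18.0019² = 259.4122.

259.41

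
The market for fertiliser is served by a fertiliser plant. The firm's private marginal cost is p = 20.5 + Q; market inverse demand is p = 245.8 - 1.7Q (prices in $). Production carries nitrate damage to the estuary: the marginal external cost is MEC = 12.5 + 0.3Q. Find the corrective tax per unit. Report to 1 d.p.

tax = $33.8 per unit

Social marginal cost = private MC + MEC = 33.0 + 1.3Q.
Set SMC = demand: 33.0 + 1.3Q = 245.8 - 1.7Q → Q* = 70.9333.
The Pigouvian tax equals MEC at Q*: 12.5 + 0.3×70.9333 = 33.7800.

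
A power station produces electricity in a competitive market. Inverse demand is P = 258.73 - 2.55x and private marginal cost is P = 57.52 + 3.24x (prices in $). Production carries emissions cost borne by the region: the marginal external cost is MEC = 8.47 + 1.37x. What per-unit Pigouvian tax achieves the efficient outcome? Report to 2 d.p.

Social marginal cost = private MC + MEC = 65.99 + 4.61x.
Set SMC = demand: 65.99 + 4.61x = 258.73 - 2.55x → x* = 26.9190.
The Pigouvian tax equals MEC at x*: 8.47 + 1.37×26.9190 = 45.3490.

tax = $45.35 per unit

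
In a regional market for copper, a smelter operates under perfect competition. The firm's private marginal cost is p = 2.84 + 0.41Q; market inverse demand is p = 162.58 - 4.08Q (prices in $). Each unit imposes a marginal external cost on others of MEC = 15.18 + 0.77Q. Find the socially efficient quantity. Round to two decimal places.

Social marginal cost = private MC + MEC = 18.02 + 1.18Q.
Set SMC = demand: 18.02 + 1.18Q = 162.58 - 4.08Q → Q* = 27.4829.

Q* = 27.48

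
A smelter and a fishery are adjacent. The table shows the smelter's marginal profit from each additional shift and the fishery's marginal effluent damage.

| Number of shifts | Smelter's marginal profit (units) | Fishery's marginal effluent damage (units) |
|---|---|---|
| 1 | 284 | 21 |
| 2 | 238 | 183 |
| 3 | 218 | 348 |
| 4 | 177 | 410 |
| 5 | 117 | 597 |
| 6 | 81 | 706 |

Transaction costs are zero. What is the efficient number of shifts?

2

Bargaining reaches the level where marginal profit last exceeds marginal effluent damage.
That holds through level 2 (238 ≥ 183) but not at 3 (218 < 348).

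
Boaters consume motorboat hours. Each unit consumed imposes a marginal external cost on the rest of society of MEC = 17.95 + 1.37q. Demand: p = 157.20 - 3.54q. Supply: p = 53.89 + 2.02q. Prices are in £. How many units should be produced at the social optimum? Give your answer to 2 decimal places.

Social marginal benefit = demand − MEC = 139.25 - 4.91q.
Set SMB = MC: 139.25 - 4.91q = 53.89 + 2.02q → q* = 12.3175.

q* = 12.32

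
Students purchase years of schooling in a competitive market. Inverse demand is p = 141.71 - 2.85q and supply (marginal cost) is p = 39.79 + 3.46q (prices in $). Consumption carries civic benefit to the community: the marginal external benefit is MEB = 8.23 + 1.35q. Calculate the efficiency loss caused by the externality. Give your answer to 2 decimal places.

DWL = $90.94

Market equilibrium (private): 39.79 + 3.46q = 141.71 - 2.85q → q_m = 16.1521.
Social marginal benefit = demand + MEB = 149.94 - 1.50q.
Set SMB = MC: 149.94 - 1.50q = 39.79 + 3.46q → q* = 22.2077.
The loss is the area between SMB and MC from q* to q_m; with linear curves that's a triangle of height MEB(q_m).
DWL = ½ × 6.0556 × 30.0354 = 90.9412.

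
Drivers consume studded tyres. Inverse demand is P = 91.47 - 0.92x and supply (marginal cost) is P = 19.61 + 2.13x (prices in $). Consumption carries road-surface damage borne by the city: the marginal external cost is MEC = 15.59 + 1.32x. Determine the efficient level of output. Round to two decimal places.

Social marginal benefit = demand − MEC = 75.88 - 2.24x.
Set SMB = MC: 75.88 - 2.24x = 19.61 + 2.13x → x* = 12.8764.

x* = 12.88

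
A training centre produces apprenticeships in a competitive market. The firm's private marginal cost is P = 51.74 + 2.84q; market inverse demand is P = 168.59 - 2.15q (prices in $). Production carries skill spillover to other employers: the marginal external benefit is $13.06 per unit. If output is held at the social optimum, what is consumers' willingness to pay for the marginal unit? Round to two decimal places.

P = $112.62

Social marginal cost = private MC − MEB = 38.68 + 2.84q.
Set SMC = demand: 38.68 + 2.84q = 168.59 - 2.15q → q* = 26.0341.
Consumer price on the demand curve at q*: 168.59 − 2.15×26.0341 = 112.6167.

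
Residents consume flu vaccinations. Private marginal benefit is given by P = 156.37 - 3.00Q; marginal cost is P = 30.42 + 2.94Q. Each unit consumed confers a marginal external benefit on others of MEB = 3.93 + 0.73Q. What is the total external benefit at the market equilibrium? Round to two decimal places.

247.43

Market equilibrium (private): 30.42 + 2.94Q = 156.37 - 3.00Q → Q_m = 21.2037.
Total external benefit = ∫₀^{Q_m} (3.93 + 0.73Q) dQ = 3.93×21.2037 + ½×0.73×21.2037² = 247.4334.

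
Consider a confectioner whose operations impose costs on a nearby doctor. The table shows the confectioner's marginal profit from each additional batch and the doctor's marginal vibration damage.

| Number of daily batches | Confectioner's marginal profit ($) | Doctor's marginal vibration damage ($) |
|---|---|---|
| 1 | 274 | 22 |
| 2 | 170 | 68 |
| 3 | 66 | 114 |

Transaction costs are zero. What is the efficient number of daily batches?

Bargaining reaches the level where marginal profit last exceeds marginal vibration damage.
That holds through level 2 (170 ≥ 68) but not at 3 (66 < 114).

2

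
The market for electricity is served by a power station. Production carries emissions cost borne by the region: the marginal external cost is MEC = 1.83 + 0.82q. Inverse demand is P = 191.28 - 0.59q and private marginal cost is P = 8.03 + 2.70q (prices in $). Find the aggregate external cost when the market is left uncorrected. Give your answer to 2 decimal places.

$1373.91

Market equilibrium (private): 8.03 + 2.70q = 191.28 - 0.59q → q_m = 55.6991.
Total external cost = ∫₀^{q_m} (1.83 + 0.82q) dq = 1.83×55.6991 + ½×0.82×55.6991² = 1373.9091.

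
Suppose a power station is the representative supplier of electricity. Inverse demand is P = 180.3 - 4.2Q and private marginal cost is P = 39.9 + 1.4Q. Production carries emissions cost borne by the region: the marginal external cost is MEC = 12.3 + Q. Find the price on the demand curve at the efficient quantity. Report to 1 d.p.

P = 98.8

Social marginal cost = private MC + MEC = 52.2 + 2.4Q.
Set SMC = demand: 52.2 + 2.4Q = 180.3 - 4.2Q → Q* = 19.4091.
Consumer price on the demand curve at Q*: 180.3 − 4.2×19.4091 = 98.7818.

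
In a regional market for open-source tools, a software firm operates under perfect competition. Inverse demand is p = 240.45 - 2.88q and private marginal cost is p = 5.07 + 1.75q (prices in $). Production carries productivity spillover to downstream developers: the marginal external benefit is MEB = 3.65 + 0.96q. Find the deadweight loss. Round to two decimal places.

DWL = $374.86

Market equilibrium (private): 5.07 + 1.75q = 240.45 - 2.88q → q_m = 50.8380.
Social marginal cost = private MC − MEB = 1.42 + 0.79q.
Set SMC = demand: 1.42 + 0.79q = 240.45 - 2.88q → q* = 65.1308.
Height of the DWL triangle at q_m is demand(q_m) − SMC(q_m) = MEB(q_m) = 52.4545.
DWL = ½ × 14.2928 × 52.4545 = 374.8608.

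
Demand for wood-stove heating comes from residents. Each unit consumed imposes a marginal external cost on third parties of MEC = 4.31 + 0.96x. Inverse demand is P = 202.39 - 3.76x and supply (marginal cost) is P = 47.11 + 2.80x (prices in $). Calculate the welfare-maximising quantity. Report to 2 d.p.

x* = 20.08

Social marginal benefit = demand − MEC = 198.08 - 4.72x.
Set SMB = MC: 198.08 - 4.72x = 47.11 + 2.80x → x* = 20.0758.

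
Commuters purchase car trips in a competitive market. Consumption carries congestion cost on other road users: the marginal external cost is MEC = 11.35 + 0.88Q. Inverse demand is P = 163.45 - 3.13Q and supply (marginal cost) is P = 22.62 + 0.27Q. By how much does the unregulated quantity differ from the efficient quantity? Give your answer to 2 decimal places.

Market equilibrium (private): 22.62 + 0.27Q = 163.45 - 3.13Q → Q_m = 41.4206.
Social marginal benefit = demand − MEC = 152.10 - 4.01Q.
Set SMB = MC: 152.10 - 4.01Q = 22.62 + 0.27Q → Q* = 30.2523.
Gap = |41.4206 − 30.2523| = 11.1683.

11.17 units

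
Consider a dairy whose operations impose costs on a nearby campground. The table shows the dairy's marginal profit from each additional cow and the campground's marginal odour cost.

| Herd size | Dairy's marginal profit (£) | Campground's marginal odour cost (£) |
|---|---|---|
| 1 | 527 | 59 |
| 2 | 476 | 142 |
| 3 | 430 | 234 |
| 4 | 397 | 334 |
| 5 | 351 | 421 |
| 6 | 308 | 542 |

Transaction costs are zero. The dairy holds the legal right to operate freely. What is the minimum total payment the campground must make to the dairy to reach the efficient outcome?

Left alone the dairy would choose level 6 (marginal profit stays positive).
Efficient level: k* = 4 (marginal profit ≥ marginal odour cost through 4).
The campground must at least cover the dairy's forgone profit from cutting 6→4: 351 + 308 = 659.

£659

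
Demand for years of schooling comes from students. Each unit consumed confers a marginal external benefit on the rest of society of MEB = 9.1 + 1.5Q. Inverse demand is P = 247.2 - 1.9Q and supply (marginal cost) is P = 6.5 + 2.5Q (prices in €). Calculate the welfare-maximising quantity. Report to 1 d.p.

Q* = 86.1

Social marginal benefit = demand + MEB = 256.3 - 0.4Q.
Set SMB = MC: 256.3 - 0.4Q = 6.5 + 2.5Q → Q* = 86.1379.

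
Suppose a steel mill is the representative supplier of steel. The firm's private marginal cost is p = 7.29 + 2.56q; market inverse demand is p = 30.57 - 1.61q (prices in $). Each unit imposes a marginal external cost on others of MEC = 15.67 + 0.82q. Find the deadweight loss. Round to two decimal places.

DWL = $41.08

Market equilibrium (private): 7.29 + 2.56q = 30.57 - 1.61q → q_m = 5.5827.
Social marginal cost = private MC + MEC = 22.96 + 3.38q.
Set SMC = demand: 22.96 + 3.38q = 30.57 - 1.61q → q* = 1.5251.
Height of the DWL triangle at q_m is SMC(q_m) − demand(q_m) = MEC(q_m) = 20.2478.
DWL = ½ × 4.0576 × 20.2478 = 41.0787.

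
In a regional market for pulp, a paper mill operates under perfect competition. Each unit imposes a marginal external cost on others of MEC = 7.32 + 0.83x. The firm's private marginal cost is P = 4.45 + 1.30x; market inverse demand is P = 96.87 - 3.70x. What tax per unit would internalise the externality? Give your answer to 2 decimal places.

Social marginal cost = private MC + MEC = 11.77 + 2.13x.
Set SMC = demand: 11.77 + 2.13x = 96.87 - 3.70x → x* = 14.5969.
The Pigouvian tax equals MEC at x*: 7.32 + 0.83×14.5969 = 19.4354.

tax = 19.44 per unit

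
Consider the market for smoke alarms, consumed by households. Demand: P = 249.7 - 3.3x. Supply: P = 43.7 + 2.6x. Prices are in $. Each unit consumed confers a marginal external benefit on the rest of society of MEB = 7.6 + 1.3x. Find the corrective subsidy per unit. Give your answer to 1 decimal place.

subsidy = $68.0 per unit

Social marginal benefit = demand + MEB = 257.3 - 2.0x.
Set SMB = MC: 257.3 - 2.0x = 43.7 + 2.6x → x* = 46.4348.
The Pigouvian subsidy equals MEB at x*: 7.6 + 1.3×46.4348 = 67.9652.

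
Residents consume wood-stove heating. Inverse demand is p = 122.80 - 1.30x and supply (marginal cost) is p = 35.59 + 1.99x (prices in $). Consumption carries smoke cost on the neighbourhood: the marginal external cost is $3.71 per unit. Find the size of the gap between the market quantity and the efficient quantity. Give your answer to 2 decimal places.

1.13 units

Market equilibrium (private): 35.59 + 1.99x = 122.80 - 1.30x → x_m = 26.5076.
Social marginal benefit = demand − MEC = 119.09 - 1.30x.
Set SMB = MC: 119.09 - 1.30x = 35.59 + 1.99x → x* = 25.3799.
Gap = |26.5076 − 25.3799| = 1.1277.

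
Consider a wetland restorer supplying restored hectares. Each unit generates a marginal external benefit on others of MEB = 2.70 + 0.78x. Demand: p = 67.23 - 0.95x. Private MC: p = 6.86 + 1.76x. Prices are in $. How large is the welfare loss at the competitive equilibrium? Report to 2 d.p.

DWL = $104.41

Market equilibrium (private): 6.86 + 1.76x = 67.23 - 0.95x → x_m = 22.2768.
Social marginal cost = private MC − MEB = 4.16 + 0.98x.
Set SMC = demand: 4.16 + 0.98x = 67.23 - 0.95x → x* = 32.6788.
The loss is the area between SMC and demand from x* to x_m; with linear curves that's a triangle of height MEB(x_m).
DWL = ½ × 10.4020 × 20.0759 = 104.4148.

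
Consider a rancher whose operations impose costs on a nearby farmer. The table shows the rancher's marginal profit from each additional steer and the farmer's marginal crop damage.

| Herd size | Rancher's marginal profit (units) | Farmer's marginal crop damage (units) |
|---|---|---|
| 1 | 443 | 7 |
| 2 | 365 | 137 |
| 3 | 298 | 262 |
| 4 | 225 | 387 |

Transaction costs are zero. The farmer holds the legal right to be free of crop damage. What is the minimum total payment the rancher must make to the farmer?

406

Efficient level: marginal profit ≥ marginal crop damage through level 3, so k* = 3.
With the farmer holding the right, the rancher must at least compensate total damage at k*: 7 + 137 + 262 = 406.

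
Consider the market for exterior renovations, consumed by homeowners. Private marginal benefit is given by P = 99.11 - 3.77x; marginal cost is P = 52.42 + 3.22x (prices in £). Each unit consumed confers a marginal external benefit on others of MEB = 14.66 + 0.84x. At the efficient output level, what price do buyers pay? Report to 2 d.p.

P = £61.50

Social marginal benefit = demand + MEB = 113.77 - 2.93x.
Set SMB = MC: 113.77 - 2.93x = 52.42 + 3.22x → x* = 9.9756.
Consumer price on the demand curve at x*: 99.11 − 3.77×9.9756 = 61.5020.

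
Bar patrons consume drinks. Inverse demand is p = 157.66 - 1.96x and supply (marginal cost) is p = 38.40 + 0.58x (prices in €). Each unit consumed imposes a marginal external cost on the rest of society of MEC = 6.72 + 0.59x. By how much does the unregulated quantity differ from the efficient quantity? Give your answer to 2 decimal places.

Market equilibrium (private): 38.40 + 0.58x = 157.66 - 1.96x → x_m = 46.9528.
Social marginal benefit = demand − MEC = 150.94 - 2.55x.
Set SMB = MC: 150.94 - 2.55x = 38.40 + 0.58x → x* = 35.9553.
Gap = |46.9528 − 35.9553| = 10.9975.

11.00 units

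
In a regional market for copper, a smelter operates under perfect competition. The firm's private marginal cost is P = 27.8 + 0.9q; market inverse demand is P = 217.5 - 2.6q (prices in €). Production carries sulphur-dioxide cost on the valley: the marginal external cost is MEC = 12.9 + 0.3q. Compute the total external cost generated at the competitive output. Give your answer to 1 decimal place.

€1139.8

Market equilibrium (private): 27.8 + 0.9q = 217.5 - 2.6q → q_m = 54.2000.
Total external cost = ∫₀^{q_m} (12.9 + 0.3q) dq = 12.9×54.2000 + ½×0.3×54.2000² = 1139.8260.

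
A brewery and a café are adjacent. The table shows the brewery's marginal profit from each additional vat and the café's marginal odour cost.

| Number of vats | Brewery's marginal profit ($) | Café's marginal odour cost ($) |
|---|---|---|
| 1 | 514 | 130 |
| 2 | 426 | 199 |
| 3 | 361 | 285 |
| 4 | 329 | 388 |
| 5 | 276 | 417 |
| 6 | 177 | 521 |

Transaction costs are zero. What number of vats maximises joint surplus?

Bargaining reaches the level where marginal profit last exceeds marginal odour cost.
That holds through level 3 (361 ≥ 285) but not at 4 (329 < 388).

3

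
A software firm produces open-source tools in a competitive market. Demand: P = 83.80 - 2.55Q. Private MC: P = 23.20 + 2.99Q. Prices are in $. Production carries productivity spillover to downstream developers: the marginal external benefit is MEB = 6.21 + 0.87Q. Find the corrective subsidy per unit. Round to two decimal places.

subsidy = $18.66 per unit

Social marginal cost = private MC − MEB = 16.99 + 2.12Q.
Set SMC = demand: 16.99 + 2.12Q = 83.80 - 2.55Q → Q* = 14.3062.
The Pigouvian subsidy equals MEB at Q*: 6.21 + 0.87×14.3062 = 18.6564.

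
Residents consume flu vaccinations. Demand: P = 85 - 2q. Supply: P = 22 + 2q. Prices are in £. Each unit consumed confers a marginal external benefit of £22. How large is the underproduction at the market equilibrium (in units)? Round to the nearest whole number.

Market equilibrium (private): 22 + 2q = 85 - 2q → q_m = 15.7500.
Social marginal benefit = demand + MEB = 107 - 2q.
Set SMB = MC: 107 - 2q = 22 + 2q → q* = 21.2500.
Gap = |15.7500 − 21.2500| = 5.5000.

6 units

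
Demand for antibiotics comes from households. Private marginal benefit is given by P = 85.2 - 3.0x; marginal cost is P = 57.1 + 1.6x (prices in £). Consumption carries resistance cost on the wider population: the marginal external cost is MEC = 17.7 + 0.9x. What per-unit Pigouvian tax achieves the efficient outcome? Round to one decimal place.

tax = £19.4 per unit

Social marginal benefit = demand − MEC = 67.5 - 3.9x.
Set SMB = MC: 67.5 - 3.9x = 57.1 + 1.6x → x* = 1.8909.
The Pigouvian tax equals MEC at x*: 17.7 + 0.9×1.8909 = 19.4018.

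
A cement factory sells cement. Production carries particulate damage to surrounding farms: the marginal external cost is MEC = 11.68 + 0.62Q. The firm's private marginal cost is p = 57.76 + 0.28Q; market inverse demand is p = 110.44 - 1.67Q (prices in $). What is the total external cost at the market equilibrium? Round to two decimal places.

Market equilibrium (private): 57.76 + 0.28Q = 110.44 - 1.67Q → Q_m = 27.0154.
Total external cost = ∫₀^{Q_m} (11.68 + 0.62Q) dQ = 11.68×27.0154 + ½×0.62×27.0154² = 541.7877.

$541.79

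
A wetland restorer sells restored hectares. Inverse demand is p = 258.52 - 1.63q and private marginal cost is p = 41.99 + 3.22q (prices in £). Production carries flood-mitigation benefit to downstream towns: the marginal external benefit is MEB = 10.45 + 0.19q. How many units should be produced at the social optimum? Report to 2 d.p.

Social marginal cost = private MC − MEB = 31.54 + 3.03q.
Set SMC = demand: 31.54 + 3.03q = 258.52 - 1.63q → q* = 48.7082.

q* = 48.71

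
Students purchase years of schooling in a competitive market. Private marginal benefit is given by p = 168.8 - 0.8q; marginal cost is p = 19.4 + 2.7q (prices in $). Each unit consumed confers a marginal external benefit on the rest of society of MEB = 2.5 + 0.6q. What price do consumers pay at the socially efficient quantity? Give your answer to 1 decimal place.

P = $126.9

Social marginal benefit = demand + MEB = 171.3 - 0.2q.
Set SMB = MC: 171.3 - 0.2q = 19.4 + 2.7q → q* = 52.3793.
Consumer price on the demand curve at q*: 168.8 − 0.8×52.3793 = 126.8966.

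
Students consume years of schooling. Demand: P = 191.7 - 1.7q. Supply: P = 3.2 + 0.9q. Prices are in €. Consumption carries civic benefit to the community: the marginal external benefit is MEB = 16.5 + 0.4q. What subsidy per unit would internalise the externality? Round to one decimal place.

Social marginal benefit = demand + MEB = 208.2 - 1.3q.
Set SMB = MC: 208.2 - 1.3q = 3.2 + 0.9q → q* = 93.1818.
The Pigouvian subsidy equals MEB at q*: 16.5 + 0.4×93.1818 = 53.7727.

subsidy = €53.8 per unit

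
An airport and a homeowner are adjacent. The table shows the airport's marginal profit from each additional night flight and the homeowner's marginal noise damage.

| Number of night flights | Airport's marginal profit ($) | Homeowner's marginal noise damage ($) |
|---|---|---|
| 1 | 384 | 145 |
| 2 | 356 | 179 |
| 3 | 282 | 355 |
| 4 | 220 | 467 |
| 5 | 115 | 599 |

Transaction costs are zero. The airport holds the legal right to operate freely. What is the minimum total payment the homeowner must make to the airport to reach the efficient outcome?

$617

Left alone the airport would choose level 5 (marginal profit stays positive).
Efficient level: k* = 2 (marginal profit ≥ marginal noise damage through 2).
The homeowner must at least cover the airport's forgone profit from cutting 5→2: 282 + 220 + 115 = 617.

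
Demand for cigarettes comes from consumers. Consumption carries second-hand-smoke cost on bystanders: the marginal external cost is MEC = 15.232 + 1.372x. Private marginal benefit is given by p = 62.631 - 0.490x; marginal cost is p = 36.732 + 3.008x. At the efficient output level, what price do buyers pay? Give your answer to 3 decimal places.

P = 61.558

Social marginal benefit = demand − MEC = 47.399 - 1.862x.
Set SMB = MC: 47.399 - 1.862x = 36.732 + 3.008x → x* = 2.1903.
Consumer price on the demand curve at x*: 62.631 − 0.490×2.1903 = 61.5578.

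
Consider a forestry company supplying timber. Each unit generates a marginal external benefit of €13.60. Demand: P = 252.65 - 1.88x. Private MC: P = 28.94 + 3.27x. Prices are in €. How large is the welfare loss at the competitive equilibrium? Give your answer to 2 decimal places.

Market equilibrium (private): 28.94 + 3.27x = 252.65 - 1.88x → x_m = 43.4388.
Social marginal cost = private MC − MEB = 15.34 + 3.27x.
Set SMC = demand: 15.34 + 3.27x = 252.65 - 1.88x → x* = 46.0796.
Between x* and x_m the wedge demand − SMC runs linearly from 0 to MEB(x_m), so the loss is a triangle.
DWL = ½ × 2.6408 × 13.6000 = 17.9574.

DWL = €17.96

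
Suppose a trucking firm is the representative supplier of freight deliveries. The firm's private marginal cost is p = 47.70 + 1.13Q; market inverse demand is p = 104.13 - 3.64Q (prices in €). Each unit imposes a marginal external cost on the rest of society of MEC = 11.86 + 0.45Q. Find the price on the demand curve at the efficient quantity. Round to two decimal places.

P = €73.05

Social marginal cost = private MC + MEC = 59.56 + 1.58Q.
Set SMC = demand: 59.56 + 1.58Q = 104.13 - 3.64Q → Q* = 8.5383.
Consumer price on the demand curve at Q*: 104.13 − 3.64×8.5383 = 73.0506.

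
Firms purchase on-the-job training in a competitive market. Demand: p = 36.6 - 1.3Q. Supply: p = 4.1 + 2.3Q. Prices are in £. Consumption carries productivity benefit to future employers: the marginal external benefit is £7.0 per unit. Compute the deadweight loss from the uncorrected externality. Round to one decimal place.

Market equilibrium (private): 4.1 + 2.3Q = 36.6 - 1.3Q → Q_m = 9.0278.
Social marginal benefit = demand + MEB = 43.6 - 1.3Q.
Set SMB = MC: 43.6 - 1.3Q = 4.1 + 2.3Q → Q* = 10.9722.
The loss is the area between SMB and MC from Q* to Q_m; with linear curves that's a triangle of height MEB(Q_m).
DWL = ½ × 1.9444 × 7.0000 = 6.8054.

DWL = £6.8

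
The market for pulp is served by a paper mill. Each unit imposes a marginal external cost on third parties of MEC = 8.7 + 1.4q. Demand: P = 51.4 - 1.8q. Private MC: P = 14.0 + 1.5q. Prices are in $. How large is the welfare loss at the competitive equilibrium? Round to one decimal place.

DWL = $64.2

Market equilibrium (private): 14.0 + 1.5q = 51.4 - 1.8q → q_m = 11.3333.
Social marginal cost = private MC + MEC = 22.7 + 2.9q.
Set SMC = demand: 22.7 + 2.9q = 51.4 - 1.8q → q* = 6.1064.
The loss is the area between SMC and demand from q* to q_m; with linear curves that's a triangle of height MEC(q_m).
DWL = ½ × 5.2269 × 24.5667 = 64.2038.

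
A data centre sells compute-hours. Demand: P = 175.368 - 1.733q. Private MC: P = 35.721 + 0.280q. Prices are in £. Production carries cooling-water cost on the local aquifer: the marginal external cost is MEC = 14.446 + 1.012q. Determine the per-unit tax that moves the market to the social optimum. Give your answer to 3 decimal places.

Social marginal cost = private MC + MEC = 50.167 + 1.292q.
Set SMC = demand: 50.167 + 1.292q = 175.368 - 1.733q → q* = 41.3888.
The Pigouvian tax equals MEC at q*: 14.446 + 1.012×41.3888 = 56.3315.

tax = £56.331 per unit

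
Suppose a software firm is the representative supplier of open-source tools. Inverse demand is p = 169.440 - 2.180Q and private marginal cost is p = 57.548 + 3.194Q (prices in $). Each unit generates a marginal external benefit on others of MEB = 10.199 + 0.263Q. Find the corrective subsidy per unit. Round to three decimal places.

subsidy = $16.482 per unit

Social marginal cost = private MC − MEB = 47.349 + 2.931Q.
Set SMC = demand: 47.349 + 2.931Q = 169.440 - 2.180Q → Q* = 23.8879.
The Pigouvian subsidy equals MEB at Q*: 10.199 + 0.263×23.8879 = 16.4815.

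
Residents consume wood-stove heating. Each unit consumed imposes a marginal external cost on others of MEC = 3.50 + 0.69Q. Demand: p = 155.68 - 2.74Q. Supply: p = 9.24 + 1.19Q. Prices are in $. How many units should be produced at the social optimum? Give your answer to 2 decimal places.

Social marginal benefit = demand − MEC = 152.18 - 3.43Q.
Set SMB = MC: 152.18 - 3.43Q = 9.24 + 1.19Q → Q* = 30.9394.

Q* = 30.94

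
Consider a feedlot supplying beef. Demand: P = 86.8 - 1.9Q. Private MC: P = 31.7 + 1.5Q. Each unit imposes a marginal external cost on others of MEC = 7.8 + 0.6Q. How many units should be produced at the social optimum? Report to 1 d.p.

Q* = 11.8

Social marginal cost = private MC + MEC = 39.5 + 2.1Q.
Set SMC = demand: 39.5 + 2.1Q = 86.8 - 1.9Q → Q* = 11.8250.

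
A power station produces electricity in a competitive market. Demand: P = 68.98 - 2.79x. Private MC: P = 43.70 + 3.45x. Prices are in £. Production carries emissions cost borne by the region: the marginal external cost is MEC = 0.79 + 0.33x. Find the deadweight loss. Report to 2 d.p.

Market equilibrium (private): 43.70 + 3.45x = 68.98 - 2.79x → x_m = 4.0513.
Social marginal cost = private MC + MEC = 44.49 + 3.78x.
Set SMC = demand: 44.49 + 3.78x = 68.98 - 2.79x → x* = 3.7275.
Between x* and x_m the wedge SMC − demand runs linearly from 0 to MEC(x_m), so the loss is a triangle.
DWL = ½ × 0.3238 × 2.1269 = 0.3443.

DWL = £0.34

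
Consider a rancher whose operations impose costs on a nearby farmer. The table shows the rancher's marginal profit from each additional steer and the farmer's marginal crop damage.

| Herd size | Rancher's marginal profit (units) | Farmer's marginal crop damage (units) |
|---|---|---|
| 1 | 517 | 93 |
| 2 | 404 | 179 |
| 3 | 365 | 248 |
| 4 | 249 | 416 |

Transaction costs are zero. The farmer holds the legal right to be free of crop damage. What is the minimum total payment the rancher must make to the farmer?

Efficient level: marginal profit ≥ marginal crop damage through level 3, so k* = 3.
With the farmer holding the right, the rancher must at least compensate total damage at k*: 93 + 179 + 248 = 520.

520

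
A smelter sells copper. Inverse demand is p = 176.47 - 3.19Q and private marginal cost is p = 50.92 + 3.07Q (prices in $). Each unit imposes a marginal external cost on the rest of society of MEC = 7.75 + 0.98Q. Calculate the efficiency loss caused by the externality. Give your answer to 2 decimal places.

DWL = $51.87

Market equilibrium (private): 50.92 + 3.07Q = 176.47 - 3.19Q → Q_m = 20.0559.
Social marginal cost = private MC + MEC = 58.67 + 4.05Q.
Set SMC = demand: 58.67 + 4.05Q = 176.47 - 3.19Q → Q* = 16.2707.
Height of the DWL triangle at Q_m is SMC(Q_m) − demand(Q_m) = MEC(Q_m) = 27.4048.
DWL = ½ × 3.7852 × 27.4048 = 51.8663.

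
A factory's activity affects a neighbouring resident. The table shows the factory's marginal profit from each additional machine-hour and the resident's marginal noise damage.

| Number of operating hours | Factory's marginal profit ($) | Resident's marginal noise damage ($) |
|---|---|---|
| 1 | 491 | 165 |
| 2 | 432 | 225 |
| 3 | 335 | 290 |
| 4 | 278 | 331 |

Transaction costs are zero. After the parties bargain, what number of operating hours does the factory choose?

Bargaining reaches the level where marginal profit last exceeds marginal noise damage.
That holds through level 3 (335 ≥ 290) but not at 4 (278 < 331).

3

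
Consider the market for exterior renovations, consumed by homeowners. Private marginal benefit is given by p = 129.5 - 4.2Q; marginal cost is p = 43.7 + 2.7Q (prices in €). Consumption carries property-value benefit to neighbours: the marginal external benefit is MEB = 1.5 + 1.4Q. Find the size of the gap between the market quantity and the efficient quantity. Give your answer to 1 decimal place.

3.4 units

Market equilibrium (private): 43.7 + 2.7Q = 129.5 - 4.2Q → Q_m = 12.4348.
Social marginal benefit = demand + MEB = 131.0 - 2.8Q.
Set SMB = MC: 131.0 - 2.8Q = 43.7 + 2.7Q → Q* = 15.8727.
Gap = |12.4348 − 15.8727| = 3.4379.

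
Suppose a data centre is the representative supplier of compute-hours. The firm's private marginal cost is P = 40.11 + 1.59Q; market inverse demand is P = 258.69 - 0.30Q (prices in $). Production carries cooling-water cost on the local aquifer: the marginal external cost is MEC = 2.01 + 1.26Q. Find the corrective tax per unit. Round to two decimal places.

Social marginal cost = private MC + MEC = 42.12 + 2.85Q.
Set SMC = demand: 42.12 + 2.85Q = 258.69 - 0.30Q → Q* = 68.7524.
The Pigouvian tax equals MEC at Q*: 2.01 + 1.26×68.7524 = 88.6380.

tax = $88.64 per unit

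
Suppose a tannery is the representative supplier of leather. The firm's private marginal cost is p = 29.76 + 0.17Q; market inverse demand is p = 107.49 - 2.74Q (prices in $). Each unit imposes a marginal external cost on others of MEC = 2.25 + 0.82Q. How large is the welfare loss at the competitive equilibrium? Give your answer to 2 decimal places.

DWL = $78.20

Market equilibrium (private): 29.76 + 0.17Q = 107.49 - 2.74Q → Q_m = 26.7113.
Social marginal cost = private MC + MEC = 32.01 + 0.99Q.
Set SMC = demand: 32.01 + 0.99Q = 107.49 - 2.74Q → Q* = 20.2359.
The welfare-loss triangle has base |Q_m − Q*| and height MEC(Q_m) (the vertical gap between SMC and demand is zero at Q* and MEC at Q_m).
DWL = ½ × 6.4754 × 24.1533 = 78.2011.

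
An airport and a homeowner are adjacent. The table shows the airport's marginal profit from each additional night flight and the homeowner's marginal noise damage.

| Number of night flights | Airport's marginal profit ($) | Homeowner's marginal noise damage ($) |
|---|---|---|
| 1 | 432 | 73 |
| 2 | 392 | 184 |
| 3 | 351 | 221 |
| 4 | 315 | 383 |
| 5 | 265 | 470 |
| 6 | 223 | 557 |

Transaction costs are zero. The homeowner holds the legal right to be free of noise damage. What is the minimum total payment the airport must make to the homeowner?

$478

Efficient level: marginal profit ≥ marginal noise damage through level 3, so k* = 3.
With the homeowner holding the right, the airport must at least compensate total damage at k*: 73 + 184 + 221 = 478.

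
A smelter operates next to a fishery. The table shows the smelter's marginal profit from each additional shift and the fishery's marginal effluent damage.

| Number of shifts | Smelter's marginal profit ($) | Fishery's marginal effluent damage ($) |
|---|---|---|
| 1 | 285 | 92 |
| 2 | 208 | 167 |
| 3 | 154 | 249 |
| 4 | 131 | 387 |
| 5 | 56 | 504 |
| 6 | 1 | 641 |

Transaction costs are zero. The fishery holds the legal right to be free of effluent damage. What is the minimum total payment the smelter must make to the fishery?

$259

Efficient level: marginal profit ≥ marginal effluent damage through level 2, so k* = 2.
With the fishery holding the right, the smelter must at least compensate total damage at k*: 92 + 167 = 259.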